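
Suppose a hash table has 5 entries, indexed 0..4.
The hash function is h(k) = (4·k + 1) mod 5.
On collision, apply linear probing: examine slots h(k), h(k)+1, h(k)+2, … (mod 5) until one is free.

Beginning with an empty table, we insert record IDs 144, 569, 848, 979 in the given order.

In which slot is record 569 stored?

144: h=2 => slot 2
569: h=2, probe 2,3 => slot 3
848: h=3, probe 3,4 => slot 4
979: h=2, probe 2,3,4,0 => slot 0
Table: [979, ., 144, 569, 848]

3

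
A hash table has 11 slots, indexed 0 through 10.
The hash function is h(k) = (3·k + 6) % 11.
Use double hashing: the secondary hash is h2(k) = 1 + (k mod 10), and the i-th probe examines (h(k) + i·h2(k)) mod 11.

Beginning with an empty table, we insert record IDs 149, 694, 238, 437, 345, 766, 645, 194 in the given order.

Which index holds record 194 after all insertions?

10

149 hashes to 2; slot 2 is free => place at 2.
694 hashes to 9; slot 9 is free => place at 9.
238 hashes to 5; slot 5 is free => place at 5.
437 hashes to 8; slot 8 is free => place at 8.
345 hashes to 7; slot 7 is free => place at 7.
766 hashes to 5, h2=7; 5 taken => place at 1.
645 hashes to 5, h2=6; 5 taken => place at 0.
194 hashes to 5, h2=5; 5 taken => place at 10.
Table: [645, 766, 149, _, _, 238, _, 345, 437, 694, 194]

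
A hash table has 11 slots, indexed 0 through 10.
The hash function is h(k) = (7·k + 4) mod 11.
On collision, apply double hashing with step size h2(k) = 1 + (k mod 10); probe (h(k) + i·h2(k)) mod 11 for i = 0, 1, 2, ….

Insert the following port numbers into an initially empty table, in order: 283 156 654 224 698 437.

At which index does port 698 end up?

283: h=5 => slot 5
156: h=7 => slot 7
654: h=6 => slot 6
224: h=10 => slot 10
698: h=6, h2=9, probe 6,4 => slot 4
437: h=5, h2=8, probe 5,2 => slot 2
Table: [-, -, 437, -, 698, 283, 654, 156, -, -, 224]

4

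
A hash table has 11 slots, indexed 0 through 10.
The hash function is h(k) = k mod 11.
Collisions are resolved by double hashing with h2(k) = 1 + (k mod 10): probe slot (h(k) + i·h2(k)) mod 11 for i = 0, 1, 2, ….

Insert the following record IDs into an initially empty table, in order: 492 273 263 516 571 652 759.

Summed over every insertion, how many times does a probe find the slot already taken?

2

492 hashes to 8; slot 8 is free => place at 8.
273 hashes to 9; slot 9 is free => place at 9.
263 hashes to 10; slot 10 is free => place at 10.
516 hashes to 10, h2=7; 10 taken => place at 6.
571 hashes to 10, h2=2; 10 taken => place at 1.
652 hashes to 3; slot 3 is free => place at 3.
759 hashes to 0; slot 0 is free => place at 0.
Table: [759, 571, ., 652, ., ., 516, ., 492, 273, 263]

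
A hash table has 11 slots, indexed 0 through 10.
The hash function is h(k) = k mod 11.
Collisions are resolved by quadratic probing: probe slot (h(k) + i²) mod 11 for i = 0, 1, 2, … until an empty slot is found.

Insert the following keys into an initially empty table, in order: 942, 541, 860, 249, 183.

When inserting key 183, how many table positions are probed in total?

942 hashes to 7; slot 7 is free -> place at 7.
541 hashes to 2; slot 2 is free -> place at 2.
860 hashes to 2; 2 taken -> place at 3.
249 hashes to 7; 7 taken -> place at 8.
183 hashes to 7; 7,8 taken -> place at 0.
Table: [183, —, 541, 860, —, —, —, 942, 249, —, —]

3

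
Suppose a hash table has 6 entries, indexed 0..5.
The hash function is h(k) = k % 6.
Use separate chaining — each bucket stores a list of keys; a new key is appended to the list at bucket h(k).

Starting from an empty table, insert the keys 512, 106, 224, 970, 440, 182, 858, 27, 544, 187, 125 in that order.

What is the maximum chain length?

4

512 -> bucket 2
106 -> bucket 4
224 -> bucket 2 (collision)
970 -> bucket 4 (collision)
440 -> bucket 2 (collision)
182 -> bucket 2 (collision)
858 -> bucket 0
27 -> bucket 3
544 -> bucket 4 (collision)
187 -> bucket 1
125 -> bucket 5
Final buckets:
0: 858
1: 187
2: 512 -> 224 -> 440 -> 182
3: 27
4: 106 -> 970 -> 544
5: 125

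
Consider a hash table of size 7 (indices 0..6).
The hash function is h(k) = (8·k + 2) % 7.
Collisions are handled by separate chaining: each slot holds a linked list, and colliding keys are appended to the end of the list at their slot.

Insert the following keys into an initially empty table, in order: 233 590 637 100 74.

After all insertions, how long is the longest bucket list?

233 -> bucket 4
590 -> bucket 4 (collision)
637 -> bucket 2
100 -> bucket 4 (collision)
74 -> bucket 6
Final buckets:
0: —
1: —
2: 637
3: —
4: 233 -> 590 -> 100
5: —
6: 74

3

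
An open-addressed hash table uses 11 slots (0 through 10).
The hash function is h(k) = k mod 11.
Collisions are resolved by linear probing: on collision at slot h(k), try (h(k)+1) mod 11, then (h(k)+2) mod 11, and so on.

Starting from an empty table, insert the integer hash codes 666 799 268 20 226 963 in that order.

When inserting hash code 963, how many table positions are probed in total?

5

Insert 666: h=6, slot 6 empty => index 6.
Insert 799: h=7, slot 7 empty => index 7.
Insert 268: h=4, slot 4 empty => index 4.
Insert 20: h=9, slot 9 empty => index 9.
Insert 226: h=6, slots 6,7 occupied => index 8.
Insert 963: h=6, slots 6,7,8,9 occupied => index 10.
Table: [-, -, -, -, 268, -, 666, 799, 226, 20, 963]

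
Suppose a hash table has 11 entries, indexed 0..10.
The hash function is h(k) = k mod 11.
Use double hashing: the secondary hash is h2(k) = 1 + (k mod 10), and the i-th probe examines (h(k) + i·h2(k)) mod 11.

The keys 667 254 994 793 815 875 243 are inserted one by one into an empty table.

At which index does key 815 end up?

2

667 hashes to 7; slot 7 is free -> place at 7.
254 hashes to 1; slot 1 is free -> place at 1.
994 hashes to 4; slot 4 is free -> place at 4.
793 hashes to 1, h2=4; 1 taken -> place at 5.
815 hashes to 1, h2=6; 1,7 taken -> place at 2.
875 hashes to 6; slot 6 is free -> place at 6.
243 hashes to 1, h2=4; 1,5 taken -> place at 9.
Table: [∅, 254, 815, ∅, 994, 793, 875, 667, ∅, 243, ∅]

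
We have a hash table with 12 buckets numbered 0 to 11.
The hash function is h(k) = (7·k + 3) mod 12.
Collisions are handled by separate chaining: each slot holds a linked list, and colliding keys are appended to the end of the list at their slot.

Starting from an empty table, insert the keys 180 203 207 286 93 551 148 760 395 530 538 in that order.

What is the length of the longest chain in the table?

180 -> bucket 3
203 -> bucket 8
207 -> bucket 0
286 -> bucket 1
93 -> bucket 6
551 -> bucket 8 (collision)
148 -> bucket 7
760 -> bucket 7 (collision)
395 -> bucket 8 (collision)
530 -> bucket 5
538 -> bucket 1 (collision)
Final buckets:
0: 207
1: 286 -> 538
2: ∅
3: 180
4: ∅
5: 530
6: 93
7: 148 -> 760
8: 203 -> 551 -> 395
9: ∅
10: ∅
11: ∅

3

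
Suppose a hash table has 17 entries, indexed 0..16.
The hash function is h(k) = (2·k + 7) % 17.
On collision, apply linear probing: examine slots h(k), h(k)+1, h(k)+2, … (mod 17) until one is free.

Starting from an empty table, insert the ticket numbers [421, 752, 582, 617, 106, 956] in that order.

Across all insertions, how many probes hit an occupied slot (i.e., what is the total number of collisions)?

Insert 421: h=16, slot 16 empty → index 16.
Insert 752: h=15, slot 15 empty → index 15.
Insert 582: h=15, slots 15,16 occupied → index 0.
Insert 617: h=0, slot 0 occupied → index 1.
Insert 106: h=15, slots 15,16,0,1 occupied → index 2.
Insert 956: h=15, slots 15,16,0,1,2 occupied → index 3.
Table: [582, 617, 106, 956, -, -, -, -, -, -, -, -, -, -, -, 752, 421]

12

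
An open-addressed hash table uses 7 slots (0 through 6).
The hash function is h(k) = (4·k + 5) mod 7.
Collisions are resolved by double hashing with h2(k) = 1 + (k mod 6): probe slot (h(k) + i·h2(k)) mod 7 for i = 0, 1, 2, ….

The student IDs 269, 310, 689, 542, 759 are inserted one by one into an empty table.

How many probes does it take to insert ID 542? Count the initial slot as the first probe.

4

269: h=3 => slot 3
310: h=6 => slot 6
689: h=3, h2=6, probe 3,2 => slot 2
542: h=3, h2=3, probe 3,6,2,5 => slot 5
759: h=3, h2=4, probe 3,0 => slot 0
Table: [759, ∅, 689, 269, ∅, 542, 310]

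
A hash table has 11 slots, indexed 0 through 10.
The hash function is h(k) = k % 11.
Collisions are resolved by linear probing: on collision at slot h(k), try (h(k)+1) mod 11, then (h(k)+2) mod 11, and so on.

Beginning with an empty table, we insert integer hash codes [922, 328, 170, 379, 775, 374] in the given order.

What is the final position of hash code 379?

922: h=9 => slot 9
328: h=9, probe 9,10 => slot 10
170: h=5 => slot 5
379: h=5, probe 5,6 => slot 6
775: h=5, probe 5,6,7 => slot 7
374: h=0 => slot 0
Table: [374, -, -, -, -, 170, 379, 775, -, 922, 328]

6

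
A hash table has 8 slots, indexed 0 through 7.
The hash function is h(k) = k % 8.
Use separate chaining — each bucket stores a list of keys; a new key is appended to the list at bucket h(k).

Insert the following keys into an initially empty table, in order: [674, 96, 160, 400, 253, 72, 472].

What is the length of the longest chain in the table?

Insert 674: h=2, bucket 2 empty -> new chain.
Insert 96: h=0, bucket 0 empty -> new chain.
Insert 160: h=0, bucket 0 nonempty -> append to chain.
Insert 400: h=0, bucket 0 nonempty -> append to chain.
Insert 253: h=5, bucket 5 empty -> new chain.
Insert 72: h=0, bucket 0 nonempty -> append to chain.
Insert 472: h=0, bucket 0 nonempty -> append to chain.
Final buckets:
0: 96 -> 160 -> 400 -> 72 -> 472
1: _
2: 674
3: _
4: _
5: 253
6: _
7: _

5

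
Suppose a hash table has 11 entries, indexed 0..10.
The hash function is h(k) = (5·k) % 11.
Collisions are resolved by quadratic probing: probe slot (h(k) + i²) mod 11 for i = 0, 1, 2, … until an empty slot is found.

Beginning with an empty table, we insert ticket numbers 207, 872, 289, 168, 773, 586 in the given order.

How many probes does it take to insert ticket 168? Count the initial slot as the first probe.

3

207: h=1 → slot 1
872: h=4 → slot 4
289: h=4, probe 4,5 → slot 5
168: h=4, probe 4,5,8 → slot 8
773: h=4, probe 4,5,8,2 → slot 2
586: h=4, probe 4,5,8,2,9 → slot 9
Table: [—, 207, 773, —, 872, 289, —, —, 168, 586, —]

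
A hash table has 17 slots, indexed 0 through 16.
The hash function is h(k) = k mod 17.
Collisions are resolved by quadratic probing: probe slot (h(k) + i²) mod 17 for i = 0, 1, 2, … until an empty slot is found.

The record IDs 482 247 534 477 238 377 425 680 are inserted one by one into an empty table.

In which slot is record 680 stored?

482: h=6 -> slot 6
247: h=9 -> slot 9
534: h=7 -> slot 7
477: h=1 -> slot 1
238: h=0 -> slot 0
377: h=3 -> slot 3
425: h=0, probe 0,1,4 -> slot 4
680: h=0, probe 0,1,4,9,16 -> slot 16
Table: [238, 477, ∅, 377, 425, ∅, 482, 534, ∅, 247, ∅, ∅, ∅, ∅, ∅, ∅, 680]

16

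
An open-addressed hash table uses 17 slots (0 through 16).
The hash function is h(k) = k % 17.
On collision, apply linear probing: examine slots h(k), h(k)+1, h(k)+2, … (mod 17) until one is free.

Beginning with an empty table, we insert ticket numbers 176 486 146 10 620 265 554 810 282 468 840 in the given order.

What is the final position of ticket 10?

176 hashes to 6; slot 6 is free => place at 6.
486 hashes to 10; slot 10 is free => place at 10.
146 hashes to 10; 10 taken => place at 11.
10 hashes to 10; 10,11 taken => place at 12.
620 hashes to 8; slot 8 is free => place at 8.
265 hashes to 10; 10,11,12 taken => place at 13.
554 hashes to 10; 10,11,12,13 taken => place at 14.
810 hashes to 11; 11,12,13,14 taken => place at 15.
282 hashes to 10; 10,11,12,13,14,15 taken => place at 16.
468 hashes to 9; slot 9 is free => place at 9.
840 hashes to 7; slot 7 is free => place at 7.
Table: [-, -, -, -, -, -, 176, 840, 620, 468, 486, 146, 10, 265, 554, 810, 282]

12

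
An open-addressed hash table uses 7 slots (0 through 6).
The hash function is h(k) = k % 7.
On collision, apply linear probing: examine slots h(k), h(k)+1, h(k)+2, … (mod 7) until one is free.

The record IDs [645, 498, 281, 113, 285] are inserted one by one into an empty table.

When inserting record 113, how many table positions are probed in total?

645 hashes to 1; slot 1 is free => place at 1.
498 hashes to 1; 1 taken => place at 2.
281 hashes to 1; 1,2 taken => place at 3.
113 hashes to 1; 1,2,3 taken => place at 4.
285 hashes to 5; slot 5 is free => place at 5.
Table: [_, 645, 498, 281, 113, 285, _]

4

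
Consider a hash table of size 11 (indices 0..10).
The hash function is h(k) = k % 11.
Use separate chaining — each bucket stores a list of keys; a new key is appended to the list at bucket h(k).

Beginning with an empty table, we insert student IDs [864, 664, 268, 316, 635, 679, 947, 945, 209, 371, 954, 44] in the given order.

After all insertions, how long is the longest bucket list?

Insert 864: h=6, bucket 6 empty → new chain.
Insert 664: h=4, bucket 4 empty → new chain.
Insert 268: h=4, bucket 4 nonempty → append to chain.
Insert 316: h=8, bucket 8 empty → new chain.
Insert 635: h=8, bucket 8 nonempty → append to chain.
Insert 679: h=8, bucket 8 nonempty → append to chain.
Insert 947: h=1, bucket 1 empty → new chain.
Insert 945: h=10, bucket 10 empty → new chain.
Insert 209: h=0, bucket 0 empty → new chain.
Insert 371: h=8, bucket 8 nonempty → append to chain.
Insert 954: h=8, bucket 8 nonempty → append to chain.
Insert 44: h=0, bucket 0 nonempty → append to chain.
Final buckets:
0: 209 -> 44
1: 947
2: ∅
3: ∅
4: 664 -> 268
5: ∅
6: 864
7: ∅
8: 316 -> 635 -> 679 -> 371 -> 954
9: ∅
10: 945

5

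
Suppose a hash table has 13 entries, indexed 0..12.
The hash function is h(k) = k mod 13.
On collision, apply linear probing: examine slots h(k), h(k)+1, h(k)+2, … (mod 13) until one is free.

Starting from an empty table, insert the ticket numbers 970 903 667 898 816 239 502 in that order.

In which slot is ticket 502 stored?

Insert 970: h=8, slot 8 empty -> index 8.
Insert 903: h=6, slot 6 empty -> index 6.
Insert 667: h=4, slot 4 empty -> index 4.
Insert 898: h=1, slot 1 empty -> index 1.
Insert 816: h=10, slot 10 empty -> index 10.
Insert 239: h=5, slot 5 empty -> index 5.
Insert 502: h=8, slot 8 occupied -> index 9.
Table: [—, 898, —, —, 667, 239, 903, —, 970, 502, 816, —, —]

9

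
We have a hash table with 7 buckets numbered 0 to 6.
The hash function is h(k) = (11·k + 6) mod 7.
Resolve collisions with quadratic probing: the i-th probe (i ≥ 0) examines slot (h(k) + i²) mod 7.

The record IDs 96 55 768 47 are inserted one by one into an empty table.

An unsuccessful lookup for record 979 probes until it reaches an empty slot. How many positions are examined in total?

2

96 hashes to 5; slot 5 is free => place at 5.
55 hashes to 2; slot 2 is free => place at 2.
768 hashes to 5; 5 taken => place at 6.
47 hashes to 5; 5,6,2 taken => place at 0.
Table: [47, ., 55, ., ., 96, 768]
Lookup 979: h=2, probe 2,3 → slot 3 empty, not found.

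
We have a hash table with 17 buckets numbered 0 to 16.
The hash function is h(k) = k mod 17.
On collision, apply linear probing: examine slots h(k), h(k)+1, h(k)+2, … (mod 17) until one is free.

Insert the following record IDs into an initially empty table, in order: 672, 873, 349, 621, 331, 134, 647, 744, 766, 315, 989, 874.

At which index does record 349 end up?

10

672 hashes to 9; slot 9 is free => place at 9.
873 hashes to 6; slot 6 is free => place at 6.
349 hashes to 9; 9 taken => place at 10.
621 hashes to 9; 9,10 taken => place at 11.
331 hashes to 8; slot 8 is free => place at 8.
134 hashes to 15; slot 15 is free => place at 15.
647 hashes to 1; slot 1 is free => place at 1.
744 hashes to 13; slot 13 is free => place at 13.
766 hashes to 1; 1 taken => place at 2.
315 hashes to 9; 9,10,11 taken => place at 12.
989 hashes to 3; slot 3 is free => place at 3.
874 hashes to 7; slot 7 is free => place at 7.
Table: [∅, 647, 766, 989, ∅, ∅, 873, 874, 331, 672, 349, 621, 315, 744, ∅, 134, ∅]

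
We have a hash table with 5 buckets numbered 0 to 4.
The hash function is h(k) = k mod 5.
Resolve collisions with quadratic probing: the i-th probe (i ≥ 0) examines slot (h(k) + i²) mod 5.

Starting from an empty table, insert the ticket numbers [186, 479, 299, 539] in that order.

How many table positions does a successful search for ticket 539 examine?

3

Insert 186: h=1, slot 1 empty -> index 1.
Insert 479: h=4, slot 4 empty -> index 4.
Insert 299: h=4, slot 4 occupied -> index 0.
Insert 539: h=4, slots 4,0 occupied -> index 3.
Table: [299, 186, _, 539, 479]
Lookup 539: h=4, probe 4,0,3 → found at 3.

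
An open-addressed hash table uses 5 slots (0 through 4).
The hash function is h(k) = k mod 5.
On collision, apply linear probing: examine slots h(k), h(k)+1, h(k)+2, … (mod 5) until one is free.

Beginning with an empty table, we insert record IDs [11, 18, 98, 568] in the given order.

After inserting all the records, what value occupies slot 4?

Insert 11: h=1, slot 1 empty → index 1.
Insert 18: h=3, slot 3 empty → index 3.
Insert 98: h=3, slot 3 occupied → index 4.
Insert 568: h=3, slots 3,4 occupied → index 0.
Table: [568, 11, -, 18, 98]

98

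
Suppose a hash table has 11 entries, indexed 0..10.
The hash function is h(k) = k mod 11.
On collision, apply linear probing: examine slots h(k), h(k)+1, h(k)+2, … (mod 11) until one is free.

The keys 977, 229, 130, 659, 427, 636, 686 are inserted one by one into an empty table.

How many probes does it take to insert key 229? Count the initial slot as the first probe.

2

Insert 977: h=9, slot 9 empty -> index 9.
Insert 229: h=9, slot 9 occupied -> index 10.
Insert 130: h=9, slots 9,10 occupied -> index 0.
Insert 659: h=10, slots 10,0 occupied -> index 1.
Insert 427: h=9, slots 9,10,0,1 occupied -> index 2.
Insert 636: h=9, slots 9,10,0,1,2 occupied -> index 3.
Insert 686: h=4, slot 4 empty -> index 4.
Table: [130, 659, 427, 636, 686, ∅, ∅, ∅, ∅, 977, 229]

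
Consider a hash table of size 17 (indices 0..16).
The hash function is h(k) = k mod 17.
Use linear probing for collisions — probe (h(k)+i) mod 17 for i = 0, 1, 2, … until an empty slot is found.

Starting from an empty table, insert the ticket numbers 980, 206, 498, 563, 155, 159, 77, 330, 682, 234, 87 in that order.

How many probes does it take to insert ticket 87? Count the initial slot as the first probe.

9

Insert 980: h=11, slot 11 empty -> index 11.
Insert 206: h=2, slot 2 empty -> index 2.
Insert 498: h=5, slot 5 empty -> index 5.
Insert 563: h=2, slot 2 occupied -> index 3.
Insert 155: h=2, slots 2,3 occupied -> index 4.
Insert 159: h=6, slot 6 empty -> index 6.
Insert 77: h=9, slot 9 empty -> index 9.
Insert 330: h=7, slot 7 empty -> index 7.
Insert 682: h=2, slots 2,3,4,5,6,7 occupied -> index 8.
Insert 234: h=13, slot 13 empty -> index 13.
Insert 87: h=2, slots 2,3,4,5,6,7,8,9 occupied -> index 10.
Table: [_, _, 206, 563, 155, 498, 159, 330, 682, 77, 87, 980, _, 234, _, _, _]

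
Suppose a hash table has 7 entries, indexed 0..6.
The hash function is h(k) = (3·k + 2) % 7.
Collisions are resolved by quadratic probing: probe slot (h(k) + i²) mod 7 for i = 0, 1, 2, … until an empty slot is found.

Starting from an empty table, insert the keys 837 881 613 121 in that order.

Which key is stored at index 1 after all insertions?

Insert 837: h=0, slot 0 empty → index 0.
Insert 881: h=6, slot 6 empty → index 6.
Insert 613: h=0, slot 0 occupied → index 1.
Insert 121: h=1, slot 1 occupied → index 2.
Table: [837, 613, 121, ∅, ∅, ∅, 881]

613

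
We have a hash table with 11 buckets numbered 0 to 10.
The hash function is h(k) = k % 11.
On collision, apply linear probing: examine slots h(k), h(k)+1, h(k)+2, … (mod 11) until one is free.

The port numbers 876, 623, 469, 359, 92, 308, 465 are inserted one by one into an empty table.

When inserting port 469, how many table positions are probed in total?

3

Insert 876: h=7, slot 7 empty → index 7.
Insert 623: h=7, slot 7 occupied → index 8.
Insert 469: h=7, slots 7,8 occupied → index 9.
Insert 359: h=7, slots 7,8,9 occupied → index 10.
Insert 92: h=4, slot 4 empty → index 4.
Insert 308: h=0, slot 0 empty → index 0.
Insert 465: h=3, slot 3 empty → index 3.
Table: [308, ∅, ∅, 465, 92, ∅, ∅, 876, 623, 469, 359]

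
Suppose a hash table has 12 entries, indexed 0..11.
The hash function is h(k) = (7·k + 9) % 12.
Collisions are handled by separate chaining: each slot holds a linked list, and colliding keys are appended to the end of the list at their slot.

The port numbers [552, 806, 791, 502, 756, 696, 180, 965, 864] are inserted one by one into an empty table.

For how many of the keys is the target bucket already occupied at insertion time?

Insert 552: h=9, bucket 9 empty → new chain.
Insert 806: h=11, bucket 11 empty → new chain.
Insert 791: h=2, bucket 2 empty → new chain.
Insert 502: h=7, bucket 7 empty → new chain.
Insert 756: h=9, bucket 9 nonempty → append to chain.
Insert 696: h=9, bucket 9 nonempty → append to chain.
Insert 180: h=9, bucket 9 nonempty → append to chain.
Insert 965: h=8, bucket 8 empty → new chain.
Insert 864: h=9, bucket 9 nonempty → append to chain.
Final buckets:
0: .
1: .
2: 791
3: .
4: .
5: .
6: .
7: 502
8: 965
9: 552 -> 756 -> 696 -> 180 -> 864
10: .
11: 806

4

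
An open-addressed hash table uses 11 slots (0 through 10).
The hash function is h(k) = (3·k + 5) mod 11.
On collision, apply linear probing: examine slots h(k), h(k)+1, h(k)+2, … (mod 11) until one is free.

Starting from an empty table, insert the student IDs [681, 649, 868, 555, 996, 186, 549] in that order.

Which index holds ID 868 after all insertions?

681: h=2 → slot 2
649: h=5 → slot 5
868: h=2, probe 2,3 → slot 3
555: h=9 → slot 9
996: h=1 → slot 1
186: h=2, probe 2,3,4 → slot 4
549: h=2, probe 2,3,4,5,6 → slot 6
Table: [—, 996, 681, 868, 186, 649, 549, —, —, 555, —]

3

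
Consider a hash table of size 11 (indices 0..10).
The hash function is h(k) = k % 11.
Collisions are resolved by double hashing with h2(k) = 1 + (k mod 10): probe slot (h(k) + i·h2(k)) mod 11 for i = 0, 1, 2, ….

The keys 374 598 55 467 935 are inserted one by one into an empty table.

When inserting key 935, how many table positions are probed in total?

374 hashes to 0; slot 0 is free => place at 0.
598 hashes to 4; slot 4 is free => place at 4.
55 hashes to 0, h2=6; 0 taken => place at 6.
467 hashes to 5; slot 5 is free => place at 5.
935 hashes to 0, h2=6; 0,6 taken => place at 1.
Table: [374, 935, _, _, 598, 467, 55, _, _, _, _]

3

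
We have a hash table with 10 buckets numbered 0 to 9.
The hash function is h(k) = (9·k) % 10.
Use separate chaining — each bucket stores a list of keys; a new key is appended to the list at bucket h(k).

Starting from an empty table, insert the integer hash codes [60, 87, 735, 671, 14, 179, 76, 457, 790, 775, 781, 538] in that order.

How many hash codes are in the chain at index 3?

2

60 → bucket 0
87 → bucket 3
735 → bucket 5
671 → bucket 9
14 → bucket 6
179 → bucket 1
76 → bucket 4
457 → bucket 3 (collision)
790 → bucket 0 (collision)
775 → bucket 5 (collision)
781 → bucket 9 (collision)
538 → bucket 2
Final buckets:
0: 60 -> 790
1: 179
2: 538
3: 87 -> 457
4: 76
5: 735 -> 775
6: 14
7: _
8: _
9: 671 -> 781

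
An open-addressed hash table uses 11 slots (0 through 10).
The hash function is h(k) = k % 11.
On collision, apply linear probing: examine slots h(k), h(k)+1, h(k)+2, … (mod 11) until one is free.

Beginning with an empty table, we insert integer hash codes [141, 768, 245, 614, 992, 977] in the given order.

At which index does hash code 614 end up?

141: h=9 -> slot 9
768: h=9, probe 9,10 -> slot 10
245: h=3 -> slot 3
614: h=9, probe 9,10,0 -> slot 0
992: h=2 -> slot 2
977: h=9, probe 9,10,0,1 -> slot 1
Table: [614, 977, 992, 245, —, —, —, —, —, 141, 768]

0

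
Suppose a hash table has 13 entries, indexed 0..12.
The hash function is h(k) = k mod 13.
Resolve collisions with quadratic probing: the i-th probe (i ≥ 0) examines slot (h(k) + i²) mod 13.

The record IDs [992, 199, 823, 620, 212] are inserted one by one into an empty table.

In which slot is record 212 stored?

992 hashes to 4; slot 4 is free => place at 4.
199 hashes to 4; 4 taken => place at 5.
823 hashes to 4; 4,5 taken => place at 8.
620 hashes to 9; slot 9 is free => place at 9.
212 hashes to 4; 4,5,8 taken => place at 0.
Table: [212, _, _, _, 992, 199, _, _, 823, 620, _, _, _]

0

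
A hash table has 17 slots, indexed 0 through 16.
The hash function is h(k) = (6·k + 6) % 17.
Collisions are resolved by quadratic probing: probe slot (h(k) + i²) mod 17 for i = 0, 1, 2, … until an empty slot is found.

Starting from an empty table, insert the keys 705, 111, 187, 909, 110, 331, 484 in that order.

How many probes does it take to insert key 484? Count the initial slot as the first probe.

5

Insert 705: h=3, slot 3 empty -> index 3.
Insert 111: h=9, slot 9 empty -> index 9.
Insert 187: h=6, slot 6 empty -> index 6.
Insert 909: h=3, slot 3 occupied -> index 4.
Insert 110: h=3, slots 3,4 occupied -> index 7.
Insert 331: h=3, slots 3,4,7 occupied -> index 12.
Insert 484: h=3, slots 3,4,7,12 occupied -> index 2.
Table: [—, —, 484, 705, 909, —, 187, 110, —, 111, —, —, 331, —, —, —, —]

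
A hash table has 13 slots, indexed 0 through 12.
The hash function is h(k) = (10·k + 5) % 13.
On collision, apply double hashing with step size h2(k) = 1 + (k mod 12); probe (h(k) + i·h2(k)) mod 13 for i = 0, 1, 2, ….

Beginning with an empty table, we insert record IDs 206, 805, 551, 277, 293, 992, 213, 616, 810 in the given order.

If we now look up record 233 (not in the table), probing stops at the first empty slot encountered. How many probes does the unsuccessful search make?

2

206: h=11 -> slot 11
805: h=8 -> slot 8
551: h=3 -> slot 3
277: h=6 -> slot 6
293: h=10 -> slot 10
992: h=6, h2=9, probe 6,2 -> slot 2
213: h=3, h2=10, probe 3,0 -> slot 0
616: h=3, h2=5, probe 3,8,0,5 -> slot 5
810: h=6, h2=7, probe 6,0,7 -> slot 7
Table: [213, _, 992, 551, _, 616, 277, 810, 805, _, 293, 206, _]
Lookup 233: h=8, h2=6, probe 8,1 → slot 1 empty, not found.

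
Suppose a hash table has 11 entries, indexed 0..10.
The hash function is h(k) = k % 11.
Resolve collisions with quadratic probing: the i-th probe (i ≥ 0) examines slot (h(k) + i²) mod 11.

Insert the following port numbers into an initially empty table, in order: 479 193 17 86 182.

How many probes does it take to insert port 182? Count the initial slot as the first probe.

Insert 479: h=6, slot 6 empty → index 6.
Insert 193: h=6, slot 6 occupied → index 7.
Insert 17: h=6, slots 6,7 occupied → index 10.
Insert 86: h=9, slot 9 empty → index 9.
Insert 182: h=6, slots 6,7,10 occupied → index 4.
Table: [., ., ., ., 182, ., 479, 193, ., 86, 17]

4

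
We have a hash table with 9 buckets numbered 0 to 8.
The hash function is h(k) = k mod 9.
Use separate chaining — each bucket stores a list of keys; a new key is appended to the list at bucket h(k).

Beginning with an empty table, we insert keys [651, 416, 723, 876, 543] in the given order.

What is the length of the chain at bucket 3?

651 → bucket 3
416 → bucket 2
723 → bucket 3 (collision)
876 → bucket 3 (collision)
543 → bucket 3 (collision)
Final buckets:
0: -
1: -
2: 416
3: 651 -> 723 -> 876 -> 543
4: -
5: -
6: -
7: -
8: -

4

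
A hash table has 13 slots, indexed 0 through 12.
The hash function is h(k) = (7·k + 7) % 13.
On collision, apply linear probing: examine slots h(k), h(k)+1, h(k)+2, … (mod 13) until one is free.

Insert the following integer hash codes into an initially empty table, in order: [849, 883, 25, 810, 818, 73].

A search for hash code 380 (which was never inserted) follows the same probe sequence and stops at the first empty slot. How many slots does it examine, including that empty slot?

2

Insert 849: h=9, slot 9 empty → index 9.
Insert 883: h=0, slot 0 empty → index 0.
Insert 25: h=0, slot 0 occupied → index 1.
Insert 810: h=9, slot 9 occupied → index 10.
Insert 818: h=0, slots 0,1 occupied → index 2.
Insert 73: h=11, slot 11 empty → index 11.
Table: [883, 25, 818, -, -, -, -, -, -, 849, 810, 73, -]
Lookup 380: h=2, probe 2,3 → slot 3 empty, not found.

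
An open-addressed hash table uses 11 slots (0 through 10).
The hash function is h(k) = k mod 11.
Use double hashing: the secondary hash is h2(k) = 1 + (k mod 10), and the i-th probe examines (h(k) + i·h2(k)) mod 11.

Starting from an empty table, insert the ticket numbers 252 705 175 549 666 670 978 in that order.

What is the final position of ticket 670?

252: h=10 -> slot 10
705: h=1 -> slot 1
175: h=10, h2=6, probe 10,5 -> slot 5
549: h=10, h2=10, probe 10,9 -> slot 9
666: h=6 -> slot 6
670: h=10, h2=1, probe 10,0 -> slot 0
978: h=10, h2=9, probe 10,8 -> slot 8
Table: [670, 705, ., ., ., 175, 666, ., 978, 549, 252]

0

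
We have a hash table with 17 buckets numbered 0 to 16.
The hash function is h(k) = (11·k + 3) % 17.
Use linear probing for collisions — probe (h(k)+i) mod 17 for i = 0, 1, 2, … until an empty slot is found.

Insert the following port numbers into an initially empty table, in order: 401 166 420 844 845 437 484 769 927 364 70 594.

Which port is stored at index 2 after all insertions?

927

Insert 401: h=11, slot 11 empty -> index 11.
Insert 166: h=10, slot 10 empty -> index 10.
Insert 420: h=16, slot 16 empty -> index 16.
Insert 844: h=5, slot 5 empty -> index 5.
Insert 845: h=16, slot 16 occupied -> index 0.
Insert 437: h=16, slots 16,0 occupied -> index 1.
Insert 484: h=6, slot 6 empty -> index 6.
Insert 769: h=13, slot 13 empty -> index 13.
Insert 927: h=0, slots 0,1 occupied -> index 2.
Insert 364: h=12, slot 12 empty -> index 12.
Insert 70: h=8, slot 8 empty -> index 8.
Insert 594: h=9, slot 9 empty -> index 9.
Table: [845, 437, 927, ., ., 844, 484, ., 70, 594, 166, 401, 364, 769, ., ., 420]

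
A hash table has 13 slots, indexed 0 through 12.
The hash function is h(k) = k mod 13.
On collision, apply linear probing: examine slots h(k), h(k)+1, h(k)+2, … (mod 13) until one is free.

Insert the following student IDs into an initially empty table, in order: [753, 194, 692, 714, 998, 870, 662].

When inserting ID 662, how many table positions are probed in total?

753: h=12 => slot 12
194: h=12, probe 12,0 => slot 0
692: h=3 => slot 3
714: h=12, probe 12,0,1 => slot 1
998: h=10 => slot 10
870: h=12, probe 12,0,1,2 => slot 2
662: h=12, probe 12,0,1,2,3,4 => slot 4
Table: [194, 714, 870, 692, 662, -, -, -, -, -, 998, -, 753]

6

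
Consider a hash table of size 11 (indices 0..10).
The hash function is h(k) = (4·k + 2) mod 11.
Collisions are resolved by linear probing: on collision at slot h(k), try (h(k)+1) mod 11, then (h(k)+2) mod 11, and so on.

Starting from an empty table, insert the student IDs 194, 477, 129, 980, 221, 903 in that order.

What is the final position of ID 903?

Insert 194: h=8, slot 8 empty => index 8.
Insert 477: h=7, slot 7 empty => index 7.
Insert 129: h=1, slot 1 empty => index 1.
Insert 980: h=6, slot 6 empty => index 6.
Insert 221: h=6, slots 6,7,8 occupied => index 9.
Insert 903: h=6, slots 6,7,8,9 occupied => index 10.
Table: [., 129, ., ., ., ., 980, 477, 194, 221, 903]

10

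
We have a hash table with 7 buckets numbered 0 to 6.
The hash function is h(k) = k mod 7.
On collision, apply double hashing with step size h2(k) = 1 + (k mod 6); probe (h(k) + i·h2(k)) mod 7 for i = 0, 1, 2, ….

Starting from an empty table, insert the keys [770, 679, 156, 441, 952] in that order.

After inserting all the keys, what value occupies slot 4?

441

770: h=0 -> slot 0
679: h=0, h2=2, probe 0,2 -> slot 2
156: h=2, h2=1, probe 2,3 -> slot 3
441: h=0, h2=4, probe 0,4 -> slot 4
952: h=0, h2=5, probe 0,5 -> slot 5
Table: [770, _, 679, 156, 441, 952, _]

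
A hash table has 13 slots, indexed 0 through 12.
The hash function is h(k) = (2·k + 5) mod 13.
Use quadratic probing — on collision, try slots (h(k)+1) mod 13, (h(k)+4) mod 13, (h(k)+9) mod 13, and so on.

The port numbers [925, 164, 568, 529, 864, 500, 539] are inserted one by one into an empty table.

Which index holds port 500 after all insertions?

5

925: h=9 -> slot 9
164: h=8 -> slot 8
568: h=10 -> slot 10
529: h=10, probe 10,11 -> slot 11
864: h=4 -> slot 4
500: h=4, probe 4,5 -> slot 5
539: h=4, probe 4,5,8,0 -> slot 0
Table: [539, -, -, -, 864, 500, -, -, 164, 925, 568, 529, -]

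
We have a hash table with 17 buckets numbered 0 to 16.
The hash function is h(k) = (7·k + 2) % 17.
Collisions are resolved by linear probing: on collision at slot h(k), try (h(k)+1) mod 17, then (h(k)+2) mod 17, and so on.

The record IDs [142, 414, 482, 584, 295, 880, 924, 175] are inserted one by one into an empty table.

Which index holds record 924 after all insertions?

15

Insert 142: h=10, slot 10 empty => index 10.
Insert 414: h=10, slot 10 occupied => index 11.
Insert 482: h=10, slots 10,11 occupied => index 12.
Insert 584: h=10, slots 10,11,12 occupied => index 13.
Insert 295: h=10, slots 10,11,12,13 occupied => index 14.
Insert 880: h=8, slot 8 empty => index 8.
Insert 924: h=10, slots 10,11,12,13,14 occupied => index 15.
Insert 175: h=3, slot 3 empty => index 3.
Table: [., ., ., 175, ., ., ., ., 880, ., 142, 414, 482, 584, 295, 924, .]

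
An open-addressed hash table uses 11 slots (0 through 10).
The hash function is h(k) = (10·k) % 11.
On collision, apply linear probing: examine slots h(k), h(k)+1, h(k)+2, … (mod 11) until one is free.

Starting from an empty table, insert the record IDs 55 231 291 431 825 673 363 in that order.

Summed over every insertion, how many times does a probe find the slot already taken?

7

55 hashes to 0; slot 0 is free -> place at 0.
231 hashes to 0; 0 taken -> place at 1.
291 hashes to 6; slot 6 is free -> place at 6.
431 hashes to 9; slot 9 is free -> place at 9.
825 hashes to 0; 0,1 taken -> place at 2.
673 hashes to 9; 9 taken -> place at 10.
363 hashes to 0; 0,1,2 taken -> place at 3.
Table: [55, 231, 825, 363, _, _, 291, _, _, 431, 673]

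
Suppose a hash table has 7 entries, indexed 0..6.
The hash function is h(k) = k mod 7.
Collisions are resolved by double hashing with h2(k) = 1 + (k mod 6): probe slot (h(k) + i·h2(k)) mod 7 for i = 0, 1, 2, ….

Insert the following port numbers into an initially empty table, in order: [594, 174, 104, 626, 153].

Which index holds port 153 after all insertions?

594: h=6 => slot 6
174: h=6, h2=1, probe 6,0 => slot 0
104: h=6, h2=3, probe 6,2 => slot 2
626: h=3 => slot 3
153: h=6, h2=4, probe 6,3,0,4 => slot 4
Table: [174, ∅, 104, 626, 153, ∅, 594]

4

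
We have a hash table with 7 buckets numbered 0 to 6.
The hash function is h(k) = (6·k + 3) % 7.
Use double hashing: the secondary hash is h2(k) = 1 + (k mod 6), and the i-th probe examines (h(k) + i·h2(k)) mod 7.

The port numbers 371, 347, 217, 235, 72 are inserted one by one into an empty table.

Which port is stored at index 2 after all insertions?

371: h=3 → slot 3
347: h=6 → slot 6
217: h=3, h2=2, probe 3,5 → slot 5
235: h=6, h2=2, probe 6,1 → slot 1
72: h=1, h2=1, probe 1,2 → slot 2
Table: [_, 235, 72, 371, _, 217, 347]

72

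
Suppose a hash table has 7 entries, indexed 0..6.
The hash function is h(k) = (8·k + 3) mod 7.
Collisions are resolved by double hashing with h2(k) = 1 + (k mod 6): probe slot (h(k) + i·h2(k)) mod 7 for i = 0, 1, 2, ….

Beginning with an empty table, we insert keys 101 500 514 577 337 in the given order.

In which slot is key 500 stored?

101 hashes to 6; slot 6 is free -> place at 6.
500 hashes to 6, h2=3; 6 taken -> place at 2.
514 hashes to 6, h2=5; 6 taken -> place at 4.
577 hashes to 6, h2=2; 6 taken -> place at 1.
337 hashes to 4, h2=2; 4,6,1 taken -> place at 3.
Table: [∅, 577, 500, 337, 514, ∅, 101]

2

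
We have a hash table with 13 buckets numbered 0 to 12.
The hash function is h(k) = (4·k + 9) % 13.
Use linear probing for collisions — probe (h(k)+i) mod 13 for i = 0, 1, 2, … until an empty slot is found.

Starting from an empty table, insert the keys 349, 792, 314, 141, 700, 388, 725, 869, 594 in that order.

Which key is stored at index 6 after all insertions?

349: h=1 -> slot 1
792: h=5 -> slot 5
314: h=4 -> slot 4
141: h=1, probe 1,2 -> slot 2
700: h=1, probe 1,2,3 -> slot 3
388: h=1, probe 1,2,3,4,5,6 -> slot 6
725: h=10 -> slot 10
869: h=1, probe 1,2,3,4,5,6,7 -> slot 7
594: h=6, probe 6,7,8 -> slot 8
Table: [_, 349, 141, 700, 314, 792, 388, 869, 594, _, 725, _, _]

388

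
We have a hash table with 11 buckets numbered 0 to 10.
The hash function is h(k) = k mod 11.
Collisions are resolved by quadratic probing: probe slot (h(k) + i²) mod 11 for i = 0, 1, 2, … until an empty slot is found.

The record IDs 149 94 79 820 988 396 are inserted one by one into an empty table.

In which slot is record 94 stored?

Insert 149: h=6, slot 6 empty → index 6.
Insert 94: h=6, slot 6 occupied → index 7.
Insert 79: h=2, slot 2 empty → index 2.
Insert 820: h=6, slots 6,7 occupied → index 10.
Insert 988: h=9, slot 9 empty → index 9.
Insert 396: h=0, slot 0 empty → index 0.
Table: [396, —, 79, —, —, —, 149, 94, —, 988, 820]

7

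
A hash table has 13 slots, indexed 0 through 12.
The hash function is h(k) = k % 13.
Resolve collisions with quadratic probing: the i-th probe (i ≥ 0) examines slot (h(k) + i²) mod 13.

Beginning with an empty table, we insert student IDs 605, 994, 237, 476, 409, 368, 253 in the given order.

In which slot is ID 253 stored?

2

605: h=7 → slot 7
994: h=6 → slot 6
237: h=3 → slot 3
476: h=8 → slot 8
409: h=6, probe 6,7,10 → slot 10
368: h=4 → slot 4
253: h=6, probe 6,7,10,2 → slot 2
Table: [., ., 253, 237, 368, ., 994, 605, 476, ., 409, ., .]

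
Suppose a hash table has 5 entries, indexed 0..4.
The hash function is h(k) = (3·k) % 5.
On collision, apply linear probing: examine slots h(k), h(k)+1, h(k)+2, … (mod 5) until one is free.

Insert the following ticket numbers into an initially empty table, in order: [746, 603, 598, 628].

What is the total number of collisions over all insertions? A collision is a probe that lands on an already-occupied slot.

Insert 746: h=3, slot 3 empty -> index 3.
Insert 603: h=4, slot 4 empty -> index 4.
Insert 598: h=4, slot 4 occupied -> index 0.
Insert 628: h=4, slots 4,0 occupied -> index 1.
Table: [598, 628, ∅, 746, 603]

3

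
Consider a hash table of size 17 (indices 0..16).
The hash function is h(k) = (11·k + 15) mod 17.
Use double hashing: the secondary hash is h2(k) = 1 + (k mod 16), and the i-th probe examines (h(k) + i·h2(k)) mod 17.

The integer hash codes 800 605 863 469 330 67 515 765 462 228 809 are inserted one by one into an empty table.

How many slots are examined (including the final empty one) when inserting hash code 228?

800: h=9 -> slot 9
605: h=6 -> slot 6
863: h=5 -> slot 5
469: h=6, h2=6, probe 6,12 -> slot 12
330: h=7 -> slot 7
67: h=4 -> slot 4
515: h=2 -> slot 2
765: h=15 -> slot 15
462: h=14 -> slot 14
228: h=7, h2=5, probe 7,12,0 -> slot 0
809: h=6, h2=10, probe 6,16 -> slot 16
Table: [228, ., 515, ., 67, 863, 605, 330, ., 800, ., ., 469, ., 462, 765, 809]

3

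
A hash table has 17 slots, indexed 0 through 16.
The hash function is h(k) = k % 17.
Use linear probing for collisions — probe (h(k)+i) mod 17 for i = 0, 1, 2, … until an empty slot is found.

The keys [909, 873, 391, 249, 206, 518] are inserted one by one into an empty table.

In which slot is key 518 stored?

909: h=8 => slot 8
873: h=6 => slot 6
391: h=0 => slot 0
249: h=11 => slot 11
206: h=2 => slot 2
518: h=8, probe 8,9 => slot 9
Table: [391, -, 206, -, -, -, 873, -, 909, 518, -, 249, -, -, -, -, -]

9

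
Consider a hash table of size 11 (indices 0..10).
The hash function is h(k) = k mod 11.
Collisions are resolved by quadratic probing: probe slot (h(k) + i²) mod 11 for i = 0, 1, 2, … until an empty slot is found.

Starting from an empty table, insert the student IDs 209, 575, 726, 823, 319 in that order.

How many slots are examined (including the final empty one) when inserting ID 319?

3

209: h=0 -> slot 0
575: h=3 -> slot 3
726: h=0, probe 0,1 -> slot 1
823: h=9 -> slot 9
319: h=0, probe 0,1,4 -> slot 4
Table: [209, 726, -, 575, 319, -, -, -, -, 823, -]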